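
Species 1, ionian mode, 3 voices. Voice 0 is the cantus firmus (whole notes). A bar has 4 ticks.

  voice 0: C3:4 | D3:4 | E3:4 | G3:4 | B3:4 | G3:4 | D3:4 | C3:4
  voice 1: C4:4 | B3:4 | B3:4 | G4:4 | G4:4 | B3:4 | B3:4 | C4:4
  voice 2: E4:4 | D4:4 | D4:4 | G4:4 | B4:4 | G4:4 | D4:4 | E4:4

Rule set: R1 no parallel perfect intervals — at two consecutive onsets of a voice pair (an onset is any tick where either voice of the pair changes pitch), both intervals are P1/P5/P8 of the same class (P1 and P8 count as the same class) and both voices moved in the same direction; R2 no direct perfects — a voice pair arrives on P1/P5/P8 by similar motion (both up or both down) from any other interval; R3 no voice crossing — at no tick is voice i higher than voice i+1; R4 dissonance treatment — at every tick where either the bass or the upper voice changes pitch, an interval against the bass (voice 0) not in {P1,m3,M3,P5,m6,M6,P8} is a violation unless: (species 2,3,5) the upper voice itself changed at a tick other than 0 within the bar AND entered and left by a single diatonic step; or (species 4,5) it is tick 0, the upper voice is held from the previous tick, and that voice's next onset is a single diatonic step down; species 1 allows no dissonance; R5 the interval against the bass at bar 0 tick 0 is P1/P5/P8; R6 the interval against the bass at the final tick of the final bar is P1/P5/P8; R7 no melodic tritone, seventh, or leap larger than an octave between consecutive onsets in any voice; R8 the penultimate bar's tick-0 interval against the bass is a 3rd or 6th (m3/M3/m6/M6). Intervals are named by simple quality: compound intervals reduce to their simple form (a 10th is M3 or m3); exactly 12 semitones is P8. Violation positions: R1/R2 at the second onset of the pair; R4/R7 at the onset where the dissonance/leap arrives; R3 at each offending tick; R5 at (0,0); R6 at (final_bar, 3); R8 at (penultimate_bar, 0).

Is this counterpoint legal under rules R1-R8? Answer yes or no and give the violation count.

bar 0: v0=C3 v1=C4 v2=E4 (M3)
bar 1: v0=D3 v1=B3 v2=D4 (P8)
bar 2: v0=E3 v1=B3 v2=D4 (m7)
bar 3: v0=G3 v1=G4 v2=G4 (P8)
bar 4: v0=B3 v1=G4 v2=B4 (P8)
bar 5: v0=G3 v1=B3 v2=G4 (P8)
bar 6: v0=D3 v1=B3 v2=D4 (P8)
bar 7: v0=C3 v1=C4 v2=E4 (M3)
  R5 @ bar0.0: opens on M3
  R4 @ bar2.0: E3/D4 m7 untreated
  R2 @ bar3.0: E3/B3 P5 -> G3/G4 P8 similar
  R2 @ bar3.0: E3/D4 m7 -> G3/G4 P8 similar
  R2 @ bar3.0: B3/D4 m3 -> G4/G4 P1 similar
  R1 @ bar4.0: G3/G4 P8 -> B3/B4 P8 similar
  R1 @ bar5.0: B3/B4 P8 -> G3/G4 P8 similar
  R1 @ bar6.0: G3/G4 P8 -> D3/D4 P8 similar
  R8 @ bar6.0: penult P8 not 3rd/6th
  R6 @ bar7.3: closes on M3

No (10 violations)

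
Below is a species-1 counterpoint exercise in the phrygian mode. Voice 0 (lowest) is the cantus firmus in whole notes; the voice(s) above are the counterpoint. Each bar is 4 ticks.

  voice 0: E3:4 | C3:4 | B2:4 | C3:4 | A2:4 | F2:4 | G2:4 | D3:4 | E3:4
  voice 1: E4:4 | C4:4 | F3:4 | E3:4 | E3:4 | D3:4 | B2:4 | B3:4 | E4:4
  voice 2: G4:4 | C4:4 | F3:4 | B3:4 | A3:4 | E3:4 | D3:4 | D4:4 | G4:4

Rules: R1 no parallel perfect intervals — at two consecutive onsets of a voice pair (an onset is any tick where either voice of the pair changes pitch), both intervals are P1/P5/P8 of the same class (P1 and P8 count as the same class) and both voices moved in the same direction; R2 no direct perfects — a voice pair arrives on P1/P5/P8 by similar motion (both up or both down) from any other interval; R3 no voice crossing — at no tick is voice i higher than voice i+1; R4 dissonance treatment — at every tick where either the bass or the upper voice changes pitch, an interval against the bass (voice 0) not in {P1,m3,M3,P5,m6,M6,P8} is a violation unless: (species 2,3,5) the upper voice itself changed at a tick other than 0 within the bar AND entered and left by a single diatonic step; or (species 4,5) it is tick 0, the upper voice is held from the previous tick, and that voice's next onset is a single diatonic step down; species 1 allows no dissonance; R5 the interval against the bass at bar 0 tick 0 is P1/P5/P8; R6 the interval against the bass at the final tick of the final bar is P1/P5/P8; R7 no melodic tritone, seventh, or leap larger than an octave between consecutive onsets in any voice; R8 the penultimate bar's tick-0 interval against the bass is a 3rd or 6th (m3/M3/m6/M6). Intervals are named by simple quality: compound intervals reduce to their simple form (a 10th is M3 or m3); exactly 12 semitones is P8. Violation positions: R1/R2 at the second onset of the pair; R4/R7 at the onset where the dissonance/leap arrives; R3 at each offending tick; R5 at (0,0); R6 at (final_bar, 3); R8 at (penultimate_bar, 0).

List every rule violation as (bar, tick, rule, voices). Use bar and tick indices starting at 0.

(0, 0, R5, (0, 2))
(1, 0, R1, (0, 1))
(1, 0, R2, (0, 2))
(1, 0, R2, (1, 2))
(2, 0, R1, (1, 2))
(2, 0, R4, (0, 1))
(2, 0, R4, (0, 2))
(3, 0, R4, (0, 2))
(3, 0, R7, (2,))
(4, 0, R2, (0, 2))
(5, 0, R4, (0, 2))
(7, 0, R2, (0, 2))
(7, 0, R8, (0, 2))
(8, 0, R2, (0, 1))
(8, 3, R6, (0, 2))

bar 0: v0=E3 v1=E4 v2=G4 downbeat m3
bar 1: v0=C3 v1=C4 v2=C4 downbeat P8
bar 2: v0=B2 v1=F3 v2=F3 downbeat TT
bar 3: v0=C3 v1=E3 v2=B3 downbeat M7
bar 4: v0=A2 v1=E3 v2=A3 downbeat P8
bar 5: v0=F2 v1=D3 v2=E3 downbeat M7
bar 6: v0=G2 v1=B2 v2=D3 downbeat P5
bar 7: v0=D3 v1=B3 v2=D4 downbeat P8
bar 8: v0=E3 v1=E4 v2=G4 downbeat m3
  -> R5 @ bar 0 tick 0 v(0, 2): opens on m3
  -> R1 @ bar 1 tick 0 v(0, 1): E3/E4 P8 -> C3/C4 P8 similar
  -> R2 @ bar 1 tick 0 v(0, 2): E3/G4 m3 -> C3/C4 P8 similar
  -> R2 @ bar 1 tick 0 v(1, 2): E4/G4 m3 -> C4/C4 P1 similar
  -> R1 @ bar 2 tick 0 v(1, 2): C4/C4 P1 -> F3/F3 P1 similar
  -> R4 @ bar 2 tick 0 v(0, 1): B2/F3 TT untreated
  -> R4 @ bar 2 tick 0 v(0, 2): B2/F3 TT untreated
  -> R4 @ bar 3 tick 0 v(0, 2): C3/B3 M7 untreated
  -> R7 @ bar 3 tick 0 v(2,): F3->B3 leap 6st
  -> R2 @ bar 4 tick 0 v(0, 2): C3/B3 M7 -> A2/A3 P8 similar
  -> R4 @ bar 5 tick 0 v(0, 2): F2/E3 M7 untreated
  -> R2 @ bar 7 tick 0 v(0, 2): G2/D3 P5 -> D3/D4 P8 similar
  -> R8 @ bar 7 tick 0 v(0, 2): penult P8 not 3rd/6th
  -> R2 @ bar 8 tick 0 v(0, 1): D3/B3 M6 -> E3/E4 P8 similar
  -> R6 @ bar 8 tick 3 v(0, 2): closes on m3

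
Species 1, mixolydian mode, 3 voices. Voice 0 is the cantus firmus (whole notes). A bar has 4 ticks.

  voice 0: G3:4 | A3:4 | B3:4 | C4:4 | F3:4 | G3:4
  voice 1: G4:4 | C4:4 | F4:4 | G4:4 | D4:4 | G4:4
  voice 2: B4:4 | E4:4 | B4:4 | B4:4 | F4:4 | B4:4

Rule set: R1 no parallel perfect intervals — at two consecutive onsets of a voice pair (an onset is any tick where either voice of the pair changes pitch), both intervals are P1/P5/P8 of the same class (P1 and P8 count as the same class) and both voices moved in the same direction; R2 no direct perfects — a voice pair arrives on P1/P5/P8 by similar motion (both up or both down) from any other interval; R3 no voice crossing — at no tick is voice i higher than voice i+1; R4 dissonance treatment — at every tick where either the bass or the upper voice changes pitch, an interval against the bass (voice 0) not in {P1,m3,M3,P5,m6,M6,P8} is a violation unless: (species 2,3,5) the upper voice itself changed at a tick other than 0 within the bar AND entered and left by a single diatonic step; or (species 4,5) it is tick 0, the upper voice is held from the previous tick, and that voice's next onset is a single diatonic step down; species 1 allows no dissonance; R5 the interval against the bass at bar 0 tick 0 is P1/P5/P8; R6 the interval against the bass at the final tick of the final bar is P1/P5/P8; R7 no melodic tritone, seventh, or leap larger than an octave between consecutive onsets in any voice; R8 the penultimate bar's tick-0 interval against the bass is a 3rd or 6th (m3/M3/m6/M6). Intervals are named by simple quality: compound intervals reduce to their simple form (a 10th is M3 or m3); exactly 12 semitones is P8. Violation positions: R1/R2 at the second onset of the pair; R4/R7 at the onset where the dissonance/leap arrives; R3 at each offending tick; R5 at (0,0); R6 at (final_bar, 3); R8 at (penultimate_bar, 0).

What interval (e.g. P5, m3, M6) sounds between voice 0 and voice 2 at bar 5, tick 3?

voice 0=G3 voice 2=B4 -> M3

M3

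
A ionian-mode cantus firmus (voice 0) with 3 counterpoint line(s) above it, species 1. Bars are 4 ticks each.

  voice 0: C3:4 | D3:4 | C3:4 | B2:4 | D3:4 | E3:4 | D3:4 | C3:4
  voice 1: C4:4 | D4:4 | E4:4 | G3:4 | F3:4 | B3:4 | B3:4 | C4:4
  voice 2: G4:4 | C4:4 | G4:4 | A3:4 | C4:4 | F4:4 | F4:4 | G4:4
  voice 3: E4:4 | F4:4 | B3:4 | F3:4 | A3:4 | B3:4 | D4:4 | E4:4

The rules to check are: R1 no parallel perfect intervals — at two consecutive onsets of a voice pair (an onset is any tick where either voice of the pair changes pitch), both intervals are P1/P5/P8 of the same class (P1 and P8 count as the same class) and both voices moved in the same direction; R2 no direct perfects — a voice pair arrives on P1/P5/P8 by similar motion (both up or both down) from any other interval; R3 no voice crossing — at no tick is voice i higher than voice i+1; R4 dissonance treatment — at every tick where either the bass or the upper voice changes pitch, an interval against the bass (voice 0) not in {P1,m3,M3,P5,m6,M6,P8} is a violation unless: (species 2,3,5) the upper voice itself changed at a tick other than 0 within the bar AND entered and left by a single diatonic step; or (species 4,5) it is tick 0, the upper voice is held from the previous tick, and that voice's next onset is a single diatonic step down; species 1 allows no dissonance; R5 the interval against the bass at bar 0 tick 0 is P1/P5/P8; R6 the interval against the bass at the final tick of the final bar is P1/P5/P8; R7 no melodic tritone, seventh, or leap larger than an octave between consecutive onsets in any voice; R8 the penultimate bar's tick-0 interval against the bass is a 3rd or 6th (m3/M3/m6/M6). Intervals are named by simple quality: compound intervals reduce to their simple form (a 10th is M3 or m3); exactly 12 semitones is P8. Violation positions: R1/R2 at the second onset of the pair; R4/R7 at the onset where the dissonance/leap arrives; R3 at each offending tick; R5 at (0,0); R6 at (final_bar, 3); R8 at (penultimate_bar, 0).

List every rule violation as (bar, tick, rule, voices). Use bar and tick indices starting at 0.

(0, 0, R3, (2, 3))
(0, 0, R5, (0, 3))
(0, 1, R3, (2, 3))
(0, 2, R3, (2, 3))
(0, 3, R3, (2, 3))
(1, 0, R1, (0, 1))
(1, 0, R3, (1, 2))
(1, 0, R4, (0, 2))
(1, 1, R3, (1, 2))
(1, 2, R3, (1, 2))
(1, 3, R3, (1, 2))
(2, 0, R3, (2, 3))
(2, 0, R4, (0, 3))
(2, 0, R7, (3,))
(2, 1, R3, (2, 3))
(2, 2, R3, (2, 3))
(2, 3, R3, (2, 3))
(3, 0, R3, (2, 3))
(3, 0, R4, (0, 2))
(3, 0, R4, (0, 3))
(3, 0, R7, (2,))
(3, 0, R7, (3,))
(3, 1, R3, (2, 3))
(3, 2, R3, (2, 3))
(3, 3, R3, (2, 3))
(4, 0, R2, (0, 3))
(4, 0, R3, (2, 3))
(4, 0, R4, (0, 2))
(4, 1, R3, (2, 3))
(4, 2, R3, (2, 3))
(4, 3, R3, (2, 3))
(5, 0, R1, (0, 3))
(5, 0, R2, (0, 1))
(5, 0, R2, (1, 3))
(5, 0, R3, (2, 3))
(5, 0, R4, (0, 2))
(5, 0, R7, (1,))
(5, 1, R3, (2, 3))
(5, 2, R3, (2, 3))
(5, 3, R3, (2, 3))
(6, 0, R3, (2, 3))
(6, 0, R8, (0, 3))
(6, 1, R3, (2, 3))
(6, 2, R3, (2, 3))
(6, 3, R3, (2, 3))
(7, 0, R2, (1, 2))
(7, 0, R3, (2, 3))
(7, 1, R3, (2, 3))
(7, 2, R3, (2, 3))
(7, 3, R3, (2, 3))
(7, 3, R6, (0, 3))

bar 0: v0=C3 v1=C4 v2=G4 v3=E4 downbeat M3
bar 1: v0=D3 v1=D4 v2=C4 v3=F4 downbeat m3
bar 2: v0=C3 v1=E4 v2=G4 v3=B3 downbeat M7
bar 3: v0=B2 v1=G3 v2=A3 v3=F3 downbeat TT
bar 4: v0=D3 v1=F3 v2=C4 v3=A3 downbeat P5
bar 5: v0=E3 v1=B3 v2=F4 v3=B3 downbeat P5
bar 6: v0=D3 v1=B3 v2=F4 v3=D4 downbeat P8
bar 7: v0=C3 v1=C4 v2=G4 v3=E4 downbeat M3
  -> R3 @ bar 0 tick 0 v(2, 3): G4 above E4
  -> R5 @ bar 0 tick 0 v(0, 3): opens on M3
  -> R3 @ bar 0 tick 1 v(2, 3): G4 above E4
  -> R3 @ bar 0 tick 2 v(2, 3): G4 above E4
  -> R3 @ bar 0 tick 3 v(2, 3): G4 above E4
  -> R1 @ bar 1 tick 0 v(0, 1): C3/C4 P8 -> D3/D4 P8 similar
  -> R3 @ bar 1 tick 0 v(1, 2): D4 above C4
  -> R4 @ bar 1 tick 0 v(0, 2): D3/C4 m7 untreated
  -> R3 @ bar 1 tick 1 v(1, 2): D4 above C4
  -> R3 @ bar 1 tick 2 v(1, 2): D4 above C4
  -> R3 @ bar 1 tick 3 v(1, 2): D4 above C4
  -> R3 @ bar 2 tick 0 v(2, 3): G4 above B3
  -> R4 @ bar 2 tick 0 v(0, 3): C3/B3 M7 untreated
  -> R7 @ bar 2 tick 0 v(3,): F4->B3 leap 6st
  -> R3 @ bar 2 tick 1 v(2, 3): G4 above B3
  -> R3 @ bar 2 tick 2 v(2, 3): G4 above B3
  -> R3 @ bar 2 tick 3 v(2, 3): G4 above B3
  -> R3 @ bar 3 tick 0 v(2, 3): A3 above F3
  -> R4 @ bar 3 tick 0 v(0, 2): B2/A3 m7 untreated
  -> R4 @ bar 3 tick 0 v(0, 3): B2/F3 TT untreated
  -> R7 @ bar 3 tick 0 v(2,): G4->A3 leap 10st
  -> R7 @ bar 3 tick 0 v(3,): B3->F3 leap 6st
  -> R3 @ bar 3 tick 1 v(2, 3): A3 above F3
  -> R3 @ bar 3 tick 2 v(2, 3): A3 above F3
  -> R3 @ bar 3 tick 3 v(2, 3): A3 above F3
  -> R2 @ bar 4 tick 0 v(0, 3): B2/F3 TT -> D3/A3 P5 similar
  -> R3 @ bar 4 tick 0 v(2, 3): C4 above A3
  -> R4 @ bar 4 tick 0 v(0, 2): D3/C4 m7 untreated
  -> R3 @ bar 4 tick 1 v(2, 3): C4 above A3
  -> R3 @ bar 4 tick 2 v(2, 3): C4 above A3
  -> R3 @ bar 4 tick 3 v(2, 3): C4 above A3
  -> R1 @ bar 5 tick 0 v(0, 3): D3/A3 P5 -> E3/B3 P5 similar
  -> R2 @ bar 5 tick 0 v(0, 1): D3/F3 m3 -> E3/B3 P5 similar
  -> R2 @ bar 5 tick 0 v(1, 3): F3/A3 M3 -> B3/B3 P1 similar
  -> R3 @ bar 5 tick 0 v(2, 3): F4 above B3
  -> R4 @ bar 5 tick 0 v(0, 2): E3/F4 m2 untreated
  -> R7 @ bar 5 tick 0 v(1,): F3->B3 leap 6st
  -> R3 @ bar 5 tick 1 v(2, 3): F4 above B3
  -> R3 @ bar 5 tick 2 v(2, 3): F4 above B3
  -> R3 @ bar 5 tick 3 v(2, 3): F4 above B3
  -> R3 @ bar 6 tick 0 v(2, 3): F4 above D4
  -> R8 @ bar 6 tick 0 v(0, 3): penult P8 not 3rd/6th
  -> R3 @ bar 6 tick 1 v(2, 3): F4 above D4
  -> R3 @ bar 6 tick 2 v(2, 3): F4 above D4
  -> R3 @ bar 6 tick 3 v(2, 3): F4 above D4
  -> R2 @ bar 7 tick 0 v(1, 2): B3/F4 TT -> C4/G4 P5 similar
  -> R3 @ bar 7 tick 0 v(2, 3): G4 above E4
  -> R3 @ bar 7 tick 1 v(2, 3): G4 above E4
  -> R3 @ bar 7 tick 2 v(2, 3): G4 above E4
  -> R3 @ bar 7 tick 3 v(2, 3): G4 above E4
  -> R6 @ bar 7 tick 3 v(0, 3): closes on M3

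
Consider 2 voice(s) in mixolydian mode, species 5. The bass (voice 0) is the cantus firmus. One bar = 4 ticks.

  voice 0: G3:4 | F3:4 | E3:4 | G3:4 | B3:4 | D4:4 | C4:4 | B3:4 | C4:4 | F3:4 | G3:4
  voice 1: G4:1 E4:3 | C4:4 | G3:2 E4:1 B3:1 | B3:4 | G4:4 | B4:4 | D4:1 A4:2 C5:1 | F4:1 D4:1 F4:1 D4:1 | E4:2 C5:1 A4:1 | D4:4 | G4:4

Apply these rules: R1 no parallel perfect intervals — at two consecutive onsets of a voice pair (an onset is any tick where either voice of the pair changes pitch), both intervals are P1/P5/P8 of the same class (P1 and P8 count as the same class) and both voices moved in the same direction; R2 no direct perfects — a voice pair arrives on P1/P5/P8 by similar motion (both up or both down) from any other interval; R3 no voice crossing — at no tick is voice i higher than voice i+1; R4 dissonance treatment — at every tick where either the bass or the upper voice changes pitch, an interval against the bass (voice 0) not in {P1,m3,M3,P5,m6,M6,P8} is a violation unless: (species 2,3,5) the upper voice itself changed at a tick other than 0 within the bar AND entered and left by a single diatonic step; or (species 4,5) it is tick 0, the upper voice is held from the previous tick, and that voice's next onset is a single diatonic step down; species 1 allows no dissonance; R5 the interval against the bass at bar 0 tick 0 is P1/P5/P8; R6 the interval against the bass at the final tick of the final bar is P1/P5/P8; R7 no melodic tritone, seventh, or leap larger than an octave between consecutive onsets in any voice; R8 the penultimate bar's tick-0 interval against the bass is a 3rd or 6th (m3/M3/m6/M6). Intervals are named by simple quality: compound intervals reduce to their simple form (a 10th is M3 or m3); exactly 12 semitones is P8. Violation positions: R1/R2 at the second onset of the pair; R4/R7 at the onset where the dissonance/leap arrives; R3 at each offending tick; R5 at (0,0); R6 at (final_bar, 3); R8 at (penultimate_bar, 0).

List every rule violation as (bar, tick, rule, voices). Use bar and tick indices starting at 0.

bar 0: v0=G3 v1=G4 downbeat P8
bar 1: v0=F3 v1=C4 downbeat P5
bar 2: v0=E3 v1=G3 downbeat m3
bar 3: v0=G3 v1=B3 downbeat M3
bar 4: v0=B3 v1=G4 downbeat m6
bar 5: v0=D4 v1=B4 downbeat M6
bar 6: v0=C4 v1=D4 downbeat M2
bar 7: v0=B3 v1=F4 downbeat TT
bar 8: v0=C4 v1=E4 downbeat M3
bar 9: v0=F3 v1=D4 downbeat M6
bar 10: v0=G3 v1=G4 downbeat P8
  -> R2 @ bar 1 tick 0 v(0, 1): G3/E4 M6 -> F3/C4 P5 similar
  -> R4 @ bar 6 tick 0 v(0, 1): C4/D4 M2 untreated
  -> R4 @ bar 7 tick 0 v(0, 1): B3/F4 TT untreated
  -> R4 @ bar 7 tick 2 v(0, 1): B3/F4 TT untreated
  -> R2 @ bar 10 tick 0 v(0, 1): F3/D4 M6 -> G3/G4 P8 similar

(1, 0, R2, (0, 1))
(6, 0, R4, (0, 1))
(7, 0, R4, (0, 1))
(7, 2, R4, (0, 1))
(10, 0, R2, (0, 1))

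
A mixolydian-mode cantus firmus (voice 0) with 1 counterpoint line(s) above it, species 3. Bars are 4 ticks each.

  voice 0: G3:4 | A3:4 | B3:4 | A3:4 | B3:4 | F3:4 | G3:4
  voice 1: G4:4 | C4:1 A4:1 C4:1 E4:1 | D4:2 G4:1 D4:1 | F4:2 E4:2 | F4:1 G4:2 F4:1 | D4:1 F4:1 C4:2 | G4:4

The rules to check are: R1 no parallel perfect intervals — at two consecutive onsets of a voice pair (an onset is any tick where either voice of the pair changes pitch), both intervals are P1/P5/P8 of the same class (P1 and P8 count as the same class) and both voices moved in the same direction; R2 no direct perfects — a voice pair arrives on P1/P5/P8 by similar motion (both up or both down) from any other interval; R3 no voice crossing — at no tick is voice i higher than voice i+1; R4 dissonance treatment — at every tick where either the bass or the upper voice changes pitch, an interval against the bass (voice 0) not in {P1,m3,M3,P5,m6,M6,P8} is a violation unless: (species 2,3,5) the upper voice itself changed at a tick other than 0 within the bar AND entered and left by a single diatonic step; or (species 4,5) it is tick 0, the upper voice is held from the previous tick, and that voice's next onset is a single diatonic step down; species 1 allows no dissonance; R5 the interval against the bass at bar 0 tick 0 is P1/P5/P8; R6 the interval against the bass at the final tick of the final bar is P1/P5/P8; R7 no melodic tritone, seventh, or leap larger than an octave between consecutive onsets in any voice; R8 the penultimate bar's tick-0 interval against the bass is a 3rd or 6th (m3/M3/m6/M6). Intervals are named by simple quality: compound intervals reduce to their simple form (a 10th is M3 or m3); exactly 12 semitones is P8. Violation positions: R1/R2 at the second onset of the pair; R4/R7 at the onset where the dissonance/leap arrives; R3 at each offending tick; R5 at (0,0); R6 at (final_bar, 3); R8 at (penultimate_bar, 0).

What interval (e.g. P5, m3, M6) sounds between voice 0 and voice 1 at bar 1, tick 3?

voice 0=A3 voice 1=E4 -> P5

P5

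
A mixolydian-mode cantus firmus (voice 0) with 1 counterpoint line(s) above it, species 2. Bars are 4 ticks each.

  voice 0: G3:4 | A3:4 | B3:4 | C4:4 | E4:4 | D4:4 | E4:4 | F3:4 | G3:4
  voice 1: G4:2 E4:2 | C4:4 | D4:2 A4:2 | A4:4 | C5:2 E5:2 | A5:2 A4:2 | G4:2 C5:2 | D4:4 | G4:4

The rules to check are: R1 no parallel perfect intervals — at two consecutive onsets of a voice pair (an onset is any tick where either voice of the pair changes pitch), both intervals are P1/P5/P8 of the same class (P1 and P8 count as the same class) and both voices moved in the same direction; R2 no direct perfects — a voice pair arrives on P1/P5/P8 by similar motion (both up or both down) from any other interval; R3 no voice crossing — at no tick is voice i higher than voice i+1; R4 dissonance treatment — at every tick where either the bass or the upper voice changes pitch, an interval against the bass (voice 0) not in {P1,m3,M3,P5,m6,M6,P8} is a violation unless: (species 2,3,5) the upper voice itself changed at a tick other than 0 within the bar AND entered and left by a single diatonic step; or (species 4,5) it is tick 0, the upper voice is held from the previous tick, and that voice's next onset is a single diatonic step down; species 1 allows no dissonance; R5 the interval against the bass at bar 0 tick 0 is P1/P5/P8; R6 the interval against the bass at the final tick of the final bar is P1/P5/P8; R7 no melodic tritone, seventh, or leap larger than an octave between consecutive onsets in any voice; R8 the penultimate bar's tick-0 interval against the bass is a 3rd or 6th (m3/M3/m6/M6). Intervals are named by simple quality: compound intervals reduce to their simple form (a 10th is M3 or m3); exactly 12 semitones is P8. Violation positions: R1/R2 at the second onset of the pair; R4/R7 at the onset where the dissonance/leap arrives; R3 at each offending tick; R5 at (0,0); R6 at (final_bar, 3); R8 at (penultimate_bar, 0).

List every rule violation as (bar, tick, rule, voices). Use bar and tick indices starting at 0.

(2, 2, R4, (0, 1))
(7, 0, R7, (0,))
(7, 0, R7, (1,))
(8, 0, R2, (0, 1))

bar 0: v0=G3 v1=G4 downbeat P8
bar 1: v0=A3 v1=C4 downbeat m3
bar 2: v0=B3 v1=D4 downbeat m3
bar 3: v0=C4 v1=A4 downbeat M6
bar 4: v0=E4 v1=C5 downbeat m6
bar 5: v0=D4 v1=A5 downbeat P5
bar 6: v0=E4 v1=G4 downbeat m3
bar 7: v0=F3 v1=D4 downbeat M6
bar 8: v0=G3 v1=G4 downbeat P8
  -> R4 @ bar 2 tick 2 v(0, 1): B3/A4 m7 untreated
  -> R7 @ bar 7 tick 0 v(0,): E4->F3 leap 11st
  -> R7 @ bar 7 tick 0 v(1,): C5->D4 leap 10st
  -> R2 @ bar 8 tick 0 v(0, 1): F3/D4 M6 -> G3/G4 P8 similar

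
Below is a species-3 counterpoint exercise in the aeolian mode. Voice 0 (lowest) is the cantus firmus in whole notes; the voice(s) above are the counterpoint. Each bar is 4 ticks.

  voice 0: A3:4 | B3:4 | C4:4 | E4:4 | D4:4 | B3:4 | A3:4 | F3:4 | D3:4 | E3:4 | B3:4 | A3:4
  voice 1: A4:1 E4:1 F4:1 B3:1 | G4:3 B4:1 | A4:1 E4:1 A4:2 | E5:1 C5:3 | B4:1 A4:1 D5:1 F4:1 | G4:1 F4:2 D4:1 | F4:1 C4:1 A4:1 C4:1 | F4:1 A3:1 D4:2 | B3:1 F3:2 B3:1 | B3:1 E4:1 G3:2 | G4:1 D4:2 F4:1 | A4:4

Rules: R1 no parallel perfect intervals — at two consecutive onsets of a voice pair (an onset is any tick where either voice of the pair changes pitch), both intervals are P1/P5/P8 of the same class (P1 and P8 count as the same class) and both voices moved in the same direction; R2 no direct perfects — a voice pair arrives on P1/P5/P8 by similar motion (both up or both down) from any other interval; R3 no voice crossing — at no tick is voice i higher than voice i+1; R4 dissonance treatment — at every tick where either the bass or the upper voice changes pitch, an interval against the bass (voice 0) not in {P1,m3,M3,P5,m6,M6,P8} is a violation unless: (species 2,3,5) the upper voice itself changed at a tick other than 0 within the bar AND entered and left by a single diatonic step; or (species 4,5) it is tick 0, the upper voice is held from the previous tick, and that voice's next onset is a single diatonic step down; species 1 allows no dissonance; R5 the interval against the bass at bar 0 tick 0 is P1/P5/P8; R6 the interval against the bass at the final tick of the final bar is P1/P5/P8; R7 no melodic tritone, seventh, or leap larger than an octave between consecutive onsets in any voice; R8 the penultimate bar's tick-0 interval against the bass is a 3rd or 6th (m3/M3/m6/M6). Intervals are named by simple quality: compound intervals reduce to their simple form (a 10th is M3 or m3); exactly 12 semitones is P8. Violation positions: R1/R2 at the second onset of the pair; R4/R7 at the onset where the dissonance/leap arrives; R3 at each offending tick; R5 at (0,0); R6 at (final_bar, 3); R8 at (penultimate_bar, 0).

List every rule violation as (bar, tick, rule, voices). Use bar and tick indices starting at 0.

(0, 3, R4, (0, 1))
(0, 3, R7, (1,))
(3, 0, R2, (0, 1))
(5, 1, R4, (0, 1))
(8, 1, R7, (1,))
(8, 3, R7, (1,))
(10, 3, R4, (0, 1))

bar 0: v0=A3 v1=A4 downbeat P8
bar 1: v0=B3 v1=G4 downbeat m6
bar 2: v0=C4 v1=A4 downbeat M6
bar 3: v0=E4 v1=E5 downbeat P8
bar 4: v0=D4 v1=B4 downbeat M6
bar 5: v0=B3 v1=G4 downbeat m6
bar 6: v0=A3 v1=F4 downbeat m6
bar 7: v0=F3 v1=F4 downbeat P8
bar 8: v0=D3 v1=B3 downbeat M6
bar 9: v0=E3 v1=B3 downbeat P5
bar 10: v0=B3 v1=G4 downbeat m6
bar 11: v0=A3 v1=A4 downbeat P8
  -> R4 @ bar 0 tick 3 v(0, 1): A3/B3 M2 untreated
  -> R7 @ bar 0 tick 3 v(1,): F4->B3 leap 6st
  -> R2 @ bar 3 tick 0 v(0, 1): C4/A4 M6 -> E4/E5 P8 similar
  -> R4 @ bar 5 tick 1 v(0, 1): B3/F4 TT untreated
  -> R7 @ bar 8 tick 1 v(1,): B3->F3 leap 6st
  -> R7 @ bar 8 tick 3 v(1,): F3->B3 leap 6st
  -> R4 @ bar 10 tick 3 v(0, 1): B3/F4 TT untreated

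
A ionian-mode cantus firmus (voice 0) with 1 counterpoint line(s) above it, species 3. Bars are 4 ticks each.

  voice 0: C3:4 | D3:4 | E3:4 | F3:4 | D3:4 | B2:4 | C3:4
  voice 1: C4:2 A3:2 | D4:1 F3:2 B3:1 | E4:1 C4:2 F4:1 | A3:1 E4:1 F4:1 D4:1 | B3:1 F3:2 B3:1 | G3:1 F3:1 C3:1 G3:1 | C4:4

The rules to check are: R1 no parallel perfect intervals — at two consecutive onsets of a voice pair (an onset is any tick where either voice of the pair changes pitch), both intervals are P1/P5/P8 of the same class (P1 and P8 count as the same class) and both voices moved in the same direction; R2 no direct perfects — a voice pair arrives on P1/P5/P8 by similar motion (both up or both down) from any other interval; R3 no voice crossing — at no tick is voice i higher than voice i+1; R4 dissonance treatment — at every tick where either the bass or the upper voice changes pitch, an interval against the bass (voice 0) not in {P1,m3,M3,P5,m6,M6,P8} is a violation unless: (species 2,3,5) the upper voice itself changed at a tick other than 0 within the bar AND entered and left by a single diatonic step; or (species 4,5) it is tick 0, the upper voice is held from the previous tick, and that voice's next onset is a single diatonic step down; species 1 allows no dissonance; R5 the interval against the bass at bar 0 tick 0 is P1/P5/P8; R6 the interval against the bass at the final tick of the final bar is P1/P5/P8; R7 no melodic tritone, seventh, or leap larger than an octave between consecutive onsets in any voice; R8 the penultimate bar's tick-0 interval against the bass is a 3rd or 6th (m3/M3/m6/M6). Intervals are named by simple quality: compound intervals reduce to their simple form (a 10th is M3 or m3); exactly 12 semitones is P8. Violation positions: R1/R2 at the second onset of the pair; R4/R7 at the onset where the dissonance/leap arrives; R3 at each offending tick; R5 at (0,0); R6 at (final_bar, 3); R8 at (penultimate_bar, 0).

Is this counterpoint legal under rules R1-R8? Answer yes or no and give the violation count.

No (10 violations)

bar 0: v0=C3 v1=C4 (P8)
bar 1: v0=D3 v1=D4 (P8)
bar 2: v0=E3 v1=E4 (P8)
bar 3: v0=F3 v1=A3 (M3)
bar 4: v0=D3 v1=B3 (M6)
bar 5: v0=B2 v1=G3 (m6)
bar 6: v0=C3 v1=C4 (P8)
  R2 @ bar1.0: C3/A3 M6 -> D3/D4 P8 similar
  R7 @ bar1.3: F3->B3 leap 6st
  R2 @ bar2.0: D3/B3 M6 -> E3/E4 P8 similar
  R4 @ bar2.3: E3/F4 m2 untreated
  R4 @ bar3.1: F3/E4 M7 untreated
  R7 @ bar4.1: B3->F3 leap 6st
  R7 @ bar4.3: F3->B3 leap 6st
  R4 @ bar5.1: B2/F3 TT untreated
  R4 @ bar5.2: B2/C3 m2 untreated
  R2 @ bar6.0: B2/G3 m6 -> C3/C4 P8 similar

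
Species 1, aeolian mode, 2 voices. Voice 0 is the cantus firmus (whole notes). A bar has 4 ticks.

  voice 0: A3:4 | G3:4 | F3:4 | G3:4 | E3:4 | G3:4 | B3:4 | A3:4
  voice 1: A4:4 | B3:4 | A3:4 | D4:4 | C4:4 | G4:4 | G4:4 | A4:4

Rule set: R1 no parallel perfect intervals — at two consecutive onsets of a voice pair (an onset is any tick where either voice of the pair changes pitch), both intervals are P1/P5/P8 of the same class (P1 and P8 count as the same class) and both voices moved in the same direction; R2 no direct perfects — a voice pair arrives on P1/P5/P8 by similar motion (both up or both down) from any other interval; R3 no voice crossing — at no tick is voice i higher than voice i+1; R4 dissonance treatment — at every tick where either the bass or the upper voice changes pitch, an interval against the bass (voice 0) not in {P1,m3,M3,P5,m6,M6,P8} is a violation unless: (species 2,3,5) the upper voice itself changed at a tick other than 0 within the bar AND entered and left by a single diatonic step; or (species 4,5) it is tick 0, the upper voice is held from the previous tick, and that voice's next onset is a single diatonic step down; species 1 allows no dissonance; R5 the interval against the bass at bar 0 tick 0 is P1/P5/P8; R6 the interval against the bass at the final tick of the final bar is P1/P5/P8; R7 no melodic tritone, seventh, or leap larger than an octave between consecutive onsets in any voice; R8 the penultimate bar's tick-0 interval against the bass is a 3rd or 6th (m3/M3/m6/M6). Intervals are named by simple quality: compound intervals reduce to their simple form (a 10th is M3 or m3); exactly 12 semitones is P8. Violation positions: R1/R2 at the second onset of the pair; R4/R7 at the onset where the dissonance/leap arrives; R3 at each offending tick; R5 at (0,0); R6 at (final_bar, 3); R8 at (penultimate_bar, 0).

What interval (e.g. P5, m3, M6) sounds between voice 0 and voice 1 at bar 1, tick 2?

M3

voice 0=G3 voice 1=B3 -> M3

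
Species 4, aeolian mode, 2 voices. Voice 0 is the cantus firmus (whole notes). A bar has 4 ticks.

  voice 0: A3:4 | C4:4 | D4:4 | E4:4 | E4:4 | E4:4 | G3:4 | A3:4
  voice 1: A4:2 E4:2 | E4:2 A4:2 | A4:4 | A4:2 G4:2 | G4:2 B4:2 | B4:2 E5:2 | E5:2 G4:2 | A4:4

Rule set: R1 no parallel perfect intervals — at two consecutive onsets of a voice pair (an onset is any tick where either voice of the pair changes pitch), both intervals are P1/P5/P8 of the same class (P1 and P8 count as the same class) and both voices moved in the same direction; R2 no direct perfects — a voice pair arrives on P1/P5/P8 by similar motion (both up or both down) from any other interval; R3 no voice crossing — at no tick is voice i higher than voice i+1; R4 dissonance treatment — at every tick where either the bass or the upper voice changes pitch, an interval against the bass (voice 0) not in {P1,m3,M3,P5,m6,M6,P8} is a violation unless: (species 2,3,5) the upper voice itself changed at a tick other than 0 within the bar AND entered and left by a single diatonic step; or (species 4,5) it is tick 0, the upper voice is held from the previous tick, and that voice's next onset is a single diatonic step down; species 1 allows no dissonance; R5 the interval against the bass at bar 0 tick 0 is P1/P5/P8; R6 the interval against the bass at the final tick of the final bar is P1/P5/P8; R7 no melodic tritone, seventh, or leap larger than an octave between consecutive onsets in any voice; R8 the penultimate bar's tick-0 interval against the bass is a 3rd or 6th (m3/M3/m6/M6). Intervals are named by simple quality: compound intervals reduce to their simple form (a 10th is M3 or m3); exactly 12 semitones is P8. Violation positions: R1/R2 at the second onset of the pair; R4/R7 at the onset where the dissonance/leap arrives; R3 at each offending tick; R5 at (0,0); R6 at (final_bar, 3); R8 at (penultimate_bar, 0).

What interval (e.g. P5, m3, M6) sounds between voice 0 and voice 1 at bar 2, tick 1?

voice 0=D4 voice 1=A4 -> P5

P5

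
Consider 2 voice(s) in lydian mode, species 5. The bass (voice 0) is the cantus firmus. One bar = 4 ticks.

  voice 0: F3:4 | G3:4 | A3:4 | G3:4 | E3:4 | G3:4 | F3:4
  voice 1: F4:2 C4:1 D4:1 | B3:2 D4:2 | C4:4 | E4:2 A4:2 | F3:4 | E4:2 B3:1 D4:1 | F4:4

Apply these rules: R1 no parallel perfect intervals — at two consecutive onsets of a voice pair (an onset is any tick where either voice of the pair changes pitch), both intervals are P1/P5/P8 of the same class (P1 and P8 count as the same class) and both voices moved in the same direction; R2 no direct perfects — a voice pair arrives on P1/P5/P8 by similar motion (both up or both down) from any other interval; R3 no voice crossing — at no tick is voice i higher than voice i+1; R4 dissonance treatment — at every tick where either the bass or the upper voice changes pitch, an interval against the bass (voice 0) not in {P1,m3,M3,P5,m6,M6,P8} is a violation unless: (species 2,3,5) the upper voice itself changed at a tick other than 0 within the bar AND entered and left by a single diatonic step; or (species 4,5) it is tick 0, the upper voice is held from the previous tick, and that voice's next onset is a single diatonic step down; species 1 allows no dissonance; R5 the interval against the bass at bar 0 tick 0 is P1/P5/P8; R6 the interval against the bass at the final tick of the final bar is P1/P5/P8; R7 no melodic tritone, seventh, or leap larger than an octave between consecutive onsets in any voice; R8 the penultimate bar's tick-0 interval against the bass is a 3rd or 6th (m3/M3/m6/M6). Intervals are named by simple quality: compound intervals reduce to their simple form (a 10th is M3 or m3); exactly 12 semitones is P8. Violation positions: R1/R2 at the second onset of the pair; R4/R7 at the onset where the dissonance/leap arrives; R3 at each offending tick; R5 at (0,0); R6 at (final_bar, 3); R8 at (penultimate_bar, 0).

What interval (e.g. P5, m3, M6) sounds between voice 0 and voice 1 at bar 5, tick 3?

voice 0=G3 voice 1=D4 -> P5

P5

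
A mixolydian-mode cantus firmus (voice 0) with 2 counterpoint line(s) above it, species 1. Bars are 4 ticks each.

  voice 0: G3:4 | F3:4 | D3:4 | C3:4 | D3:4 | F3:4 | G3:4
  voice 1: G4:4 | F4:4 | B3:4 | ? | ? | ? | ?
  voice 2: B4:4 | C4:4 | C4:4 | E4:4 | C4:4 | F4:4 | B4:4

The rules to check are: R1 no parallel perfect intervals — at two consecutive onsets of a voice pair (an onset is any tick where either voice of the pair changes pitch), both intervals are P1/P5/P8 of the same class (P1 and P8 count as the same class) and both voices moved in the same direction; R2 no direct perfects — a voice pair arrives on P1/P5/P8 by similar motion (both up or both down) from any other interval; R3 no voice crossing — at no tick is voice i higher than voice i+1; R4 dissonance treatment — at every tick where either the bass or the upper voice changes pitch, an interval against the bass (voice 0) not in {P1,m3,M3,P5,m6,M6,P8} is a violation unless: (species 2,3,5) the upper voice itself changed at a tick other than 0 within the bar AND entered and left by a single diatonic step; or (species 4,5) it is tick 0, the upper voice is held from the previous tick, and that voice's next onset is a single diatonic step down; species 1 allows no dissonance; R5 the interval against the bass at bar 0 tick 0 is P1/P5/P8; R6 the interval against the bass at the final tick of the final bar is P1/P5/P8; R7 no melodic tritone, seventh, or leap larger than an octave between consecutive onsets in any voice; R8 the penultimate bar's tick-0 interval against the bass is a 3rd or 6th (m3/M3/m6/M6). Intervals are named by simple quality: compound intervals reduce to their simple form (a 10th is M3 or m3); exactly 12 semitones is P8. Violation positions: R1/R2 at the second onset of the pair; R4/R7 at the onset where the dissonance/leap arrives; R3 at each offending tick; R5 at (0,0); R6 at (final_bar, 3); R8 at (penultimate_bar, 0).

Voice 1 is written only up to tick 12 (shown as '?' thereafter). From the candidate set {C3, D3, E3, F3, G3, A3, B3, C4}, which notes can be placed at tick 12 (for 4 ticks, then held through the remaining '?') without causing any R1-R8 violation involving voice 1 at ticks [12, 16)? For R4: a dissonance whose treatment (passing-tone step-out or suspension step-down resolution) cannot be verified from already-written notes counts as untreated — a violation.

C3: violates R2,R7
D3: violates R4
E3: legal
F3: violates R4,R7
G3: violates R2
A3: legal
B3: violates R4
C4: legal

{A3, C4, E3}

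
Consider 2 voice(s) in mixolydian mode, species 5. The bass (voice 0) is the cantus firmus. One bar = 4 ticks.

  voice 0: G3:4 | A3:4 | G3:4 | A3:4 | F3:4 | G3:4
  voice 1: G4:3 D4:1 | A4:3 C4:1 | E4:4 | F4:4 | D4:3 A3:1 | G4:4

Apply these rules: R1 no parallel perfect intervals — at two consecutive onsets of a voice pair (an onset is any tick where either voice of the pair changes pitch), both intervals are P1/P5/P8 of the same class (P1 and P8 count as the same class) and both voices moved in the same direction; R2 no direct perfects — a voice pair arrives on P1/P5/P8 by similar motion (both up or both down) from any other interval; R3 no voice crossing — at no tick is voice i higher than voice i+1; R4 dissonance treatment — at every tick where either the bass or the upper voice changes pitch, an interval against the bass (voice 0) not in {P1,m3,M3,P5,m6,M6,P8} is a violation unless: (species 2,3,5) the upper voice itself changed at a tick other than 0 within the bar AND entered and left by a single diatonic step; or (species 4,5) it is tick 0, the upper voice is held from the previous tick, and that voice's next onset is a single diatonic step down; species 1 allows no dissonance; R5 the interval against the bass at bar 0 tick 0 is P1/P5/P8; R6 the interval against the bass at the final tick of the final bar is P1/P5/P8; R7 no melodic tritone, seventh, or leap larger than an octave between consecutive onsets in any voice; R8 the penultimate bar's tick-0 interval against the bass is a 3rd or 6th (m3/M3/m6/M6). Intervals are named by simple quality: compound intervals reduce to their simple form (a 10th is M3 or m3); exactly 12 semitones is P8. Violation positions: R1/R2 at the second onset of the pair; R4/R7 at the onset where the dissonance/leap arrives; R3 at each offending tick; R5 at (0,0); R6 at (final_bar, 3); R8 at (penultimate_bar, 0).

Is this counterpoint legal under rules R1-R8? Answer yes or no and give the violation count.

bar 0: v0=G3 v1=G4 (P8)
bar 1: v0=A3 v1=A4 (P8)
bar 2: v0=G3 v1=E4 (M6)
bar 3: v0=A3 v1=F4 (m6)
bar 4: v0=F3 v1=D4 (M6)
bar 5: v0=G3 v1=G4 (P8)
  R2 @ bar1.0: G3/D4 P5 -> A3/A4 P8 similar
  R2 @ bar5.0: F3/A3 M3 -> G3/G4 P8 similar
  R7 @ bar5.0: A3->G4 leap 10st

No (3 violations)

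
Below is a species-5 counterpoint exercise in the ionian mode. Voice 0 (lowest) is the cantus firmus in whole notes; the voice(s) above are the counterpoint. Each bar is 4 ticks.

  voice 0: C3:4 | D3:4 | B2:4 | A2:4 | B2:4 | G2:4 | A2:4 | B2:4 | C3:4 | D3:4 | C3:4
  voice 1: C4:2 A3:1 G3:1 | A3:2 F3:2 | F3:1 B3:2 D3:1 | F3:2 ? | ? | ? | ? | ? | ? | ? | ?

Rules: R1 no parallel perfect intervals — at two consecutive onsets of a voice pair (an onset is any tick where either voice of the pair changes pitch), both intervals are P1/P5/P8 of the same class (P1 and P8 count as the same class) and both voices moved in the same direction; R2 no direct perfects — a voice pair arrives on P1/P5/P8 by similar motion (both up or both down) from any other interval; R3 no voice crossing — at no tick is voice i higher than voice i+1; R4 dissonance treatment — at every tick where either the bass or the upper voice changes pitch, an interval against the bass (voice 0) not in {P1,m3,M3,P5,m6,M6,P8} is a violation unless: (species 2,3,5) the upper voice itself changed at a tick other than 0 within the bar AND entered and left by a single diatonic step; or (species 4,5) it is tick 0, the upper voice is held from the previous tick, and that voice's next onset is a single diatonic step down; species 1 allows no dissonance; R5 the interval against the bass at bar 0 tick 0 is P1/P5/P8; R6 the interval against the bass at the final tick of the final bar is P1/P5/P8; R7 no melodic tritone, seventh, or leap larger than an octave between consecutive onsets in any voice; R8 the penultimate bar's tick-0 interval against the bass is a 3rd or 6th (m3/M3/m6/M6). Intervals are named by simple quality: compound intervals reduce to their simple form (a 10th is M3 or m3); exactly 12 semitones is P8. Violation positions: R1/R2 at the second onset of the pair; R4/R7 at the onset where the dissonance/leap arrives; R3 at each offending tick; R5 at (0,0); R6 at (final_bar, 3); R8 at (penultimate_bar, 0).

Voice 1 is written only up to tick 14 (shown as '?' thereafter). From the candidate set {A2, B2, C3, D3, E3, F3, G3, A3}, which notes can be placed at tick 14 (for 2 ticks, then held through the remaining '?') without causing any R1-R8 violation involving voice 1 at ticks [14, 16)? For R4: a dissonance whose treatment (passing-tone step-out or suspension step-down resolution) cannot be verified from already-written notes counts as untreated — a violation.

{A2, A3, C3, E3, F3}

A2: legal
B2: violates R4,R7
C3: legal
D3: violates R4
E3: legal
F3: legal
G3: violates R4
A3: legal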